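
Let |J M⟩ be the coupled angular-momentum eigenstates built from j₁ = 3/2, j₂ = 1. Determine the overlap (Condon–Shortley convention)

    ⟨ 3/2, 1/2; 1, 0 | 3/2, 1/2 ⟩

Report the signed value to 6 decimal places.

j₁+j₂−J=1  J+j₁−j₂=2  J−j₁+j₂=1  j₁+j₂+J+1=5
(j₁±m₁, j₂±m₂, J±M) = (2,1,1,1,2,1)
P² = 4/15
sum k=0..1:
  [0] +1/1 = 1
  [1] −1/2 = -1/2
S = 1/2
C² = P²·S² = 1/15 ; C = +0.258199

+0.258199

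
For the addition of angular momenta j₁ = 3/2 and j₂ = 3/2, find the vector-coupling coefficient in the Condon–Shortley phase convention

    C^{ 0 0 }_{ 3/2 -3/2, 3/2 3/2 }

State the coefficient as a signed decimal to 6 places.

−√(1/4) = -0.500000

triangle: 3!·0!·0!/4! = 6/24
(j±m)!: 0!·3!·3!·0!·0!·0! = 36
prefactor² = (2J+1)·Δ·N² = 9
  k=3: −1/(3!·0!·0!·0!·0!·0!) = -1/6
Σ = -1/6  ⇒  CG² = 9·(-1/6)² = 1/4
CG = −√(1/4) = -0.500000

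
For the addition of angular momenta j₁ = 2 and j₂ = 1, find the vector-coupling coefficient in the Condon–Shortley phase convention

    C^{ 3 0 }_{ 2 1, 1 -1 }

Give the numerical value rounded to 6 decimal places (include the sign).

triangle: 0!×4!×2!/7! = 48/5040
(j±m)!: 3!×1!×0!×2!×3!×3! = 432
prefactor² = (2J+1)×Δ×N² = 144/5
  k=0: +1/(0!×0!×1!×0!×3!×2!) = 1/12
Σ = 1/12  ⇒  CG² = 144/5×1/12² = 1/5
CG = +√(1/5) = +0.447214

+√(1/5) = +0.447214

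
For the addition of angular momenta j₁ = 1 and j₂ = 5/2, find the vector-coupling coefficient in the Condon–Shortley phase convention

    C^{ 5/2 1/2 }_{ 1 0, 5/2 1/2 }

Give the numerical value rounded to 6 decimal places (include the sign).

−√(1/35) = -0.169031

√[6·1!1!4!/7! · 1!1!3!2!3!2!] = √(144/35)
  +(−1)^0/∏(0,1,1,3,0,1)! = 1/6  (running 1/6)
  +(−1)^1/∏(1,0,0,2,1,2)! = -1/4  (running -1/12)
⟨..|..⟩ = √(144/35)·(-1/12) = -0.169031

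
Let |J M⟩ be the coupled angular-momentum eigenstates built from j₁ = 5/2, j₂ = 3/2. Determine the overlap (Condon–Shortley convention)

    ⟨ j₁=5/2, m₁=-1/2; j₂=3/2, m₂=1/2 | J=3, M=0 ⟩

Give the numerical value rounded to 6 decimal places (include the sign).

−√(1/5) = -0.447214

triangle: 1!×4!×2!/8! = 48/40320
(j±m)!: 2!×3!×2!×1!×3!×3! = 864
prefactor² = (2J+1)×Δ×N² = 36/5
  k=0: +1/(0!×1!×3!×2!×1!×0!) = 1/12
  k=1: −1/(1!×0!×2!×1!×2!×1!) = -1/4
Σ = -1/6  ⇒  CG² = 36/5×(-1/6)² = 1/5
CG = −√(1/5) = -0.447214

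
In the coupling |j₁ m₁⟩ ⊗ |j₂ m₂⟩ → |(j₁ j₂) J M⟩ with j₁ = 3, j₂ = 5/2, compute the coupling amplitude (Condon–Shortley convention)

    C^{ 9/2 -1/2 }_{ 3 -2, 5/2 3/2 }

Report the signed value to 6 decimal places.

√[10·1!5!4!/11! · 1!5!4!1!4!5!] = √(460800/77)
  +(−1)^0/∏(0,1,5,4,0,0)! = 1/2880  (running 1/2880)
  +(−1)^1/∏(1,0,4,3,1,1)! = -1/144  (running -19/2880)
⟨..|..⟩ = √(460800/77)·(-19/2880) = -0.510355

−√(361/1386) = -0.510355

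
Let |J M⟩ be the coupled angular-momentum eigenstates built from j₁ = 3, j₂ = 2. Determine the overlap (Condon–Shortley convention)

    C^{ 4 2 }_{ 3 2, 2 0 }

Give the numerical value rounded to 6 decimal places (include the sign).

√[9·1!5!3!/10! · 5!1!2!2!6!2!] = √(8640/7)
  +(−1)^0/∏(0,1,1,2,4,1)! = 1/48  (running 1/48)
  +(−1)^1/∏(1,0,0,1,5,2)! = -1/240  (running 1/60)
⟨..|..⟩ = √(8640/7)·(1/60) = +0.585540

+√(12/35) = +0.585540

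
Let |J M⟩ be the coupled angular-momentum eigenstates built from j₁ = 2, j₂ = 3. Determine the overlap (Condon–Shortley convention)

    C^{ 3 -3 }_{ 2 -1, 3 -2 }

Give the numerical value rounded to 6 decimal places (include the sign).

triangle: 2!*2!*4!/9! = 96/362880
(j±m)!: 1!*3!*1!*5!*0!*6! = 518400
prefactor² = (2J+1)*Δ*N² = 960
  k=1: −1/(1!*1!*2!*0!*0!*4!) = -1/48
Σ = -1/48  ⇒  CG² = 960*(-1/48)² = 5/12
CG = −√(5/12) = -0.645497

−√(5/12) = -0.645497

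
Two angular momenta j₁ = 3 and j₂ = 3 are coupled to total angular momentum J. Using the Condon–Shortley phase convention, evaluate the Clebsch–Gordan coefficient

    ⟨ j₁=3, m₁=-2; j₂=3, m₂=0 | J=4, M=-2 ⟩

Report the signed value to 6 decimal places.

+0.139573

j₁+j₂−J=2  J+j₁−j₂=4  J−j₁+j₂=4  j₁+j₂+J+1=11
(j₁±m₁, j₂±m₂, J±M) = (1,5,3,3,2,6)
P² = 124416/77
sum k=1..2:
  [1] −1/96 = -1/96
  [2] +1/72 = 1/72
S = 1/288
C² = P²·S² = 3/154 ; C = +0.139573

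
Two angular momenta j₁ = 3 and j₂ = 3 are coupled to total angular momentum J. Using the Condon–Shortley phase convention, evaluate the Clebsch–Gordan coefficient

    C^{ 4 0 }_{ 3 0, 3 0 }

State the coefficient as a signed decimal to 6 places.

triangle: 2!*4!*4!/11! = 1152/39916800
(j±m)!: 3!*3!*3!*3!*4!*4! = 746496
prefactor² = (2J+1)*Δ*N² = 373248/1925
  k=0: +1/(0!*2!*3!*3!*1!*1!) = 1/72
  k=1: −1/(1!*1!*2!*2!*2!*2!) = -1/16
  k=2: +1/(2!*0!*1!*1!*3!*3!) = 1/72
Σ = -5/144  ⇒  CG² = 373248/1925*(-5/144)² = 18/77
CG = −√(18/77) = -0.483494

−√(18/77) ≈ -0.483494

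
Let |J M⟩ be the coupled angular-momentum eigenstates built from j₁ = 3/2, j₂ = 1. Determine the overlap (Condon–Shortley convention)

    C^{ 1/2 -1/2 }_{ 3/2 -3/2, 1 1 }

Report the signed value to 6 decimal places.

+0.707107

triangle: 2!*1!*0!/4! = 2/24
(j±m)!: 0!*3!*2!*0!*0!*1! = 12
prefactor² = (2J+1)*Δ*N² = 2
  k=2: +1/(2!*0!*1!*0!*0!*0!) = 1/2
Σ = 1/2  ⇒  CG² = 2*1/2² = 1/2
CG = +√(1/2) = +0.707107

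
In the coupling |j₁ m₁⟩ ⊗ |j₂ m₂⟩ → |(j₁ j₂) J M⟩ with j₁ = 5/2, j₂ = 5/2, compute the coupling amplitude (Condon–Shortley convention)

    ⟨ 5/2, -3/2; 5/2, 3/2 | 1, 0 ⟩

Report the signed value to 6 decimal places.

triangle: 4!*1!*1!/7! = 24/5040
(j±m)!: 1!*4!*4!*1!*1!*1! = 576
prefactor² = (2J+1)*Δ*N² = 288/35
  k=3: −1/(3!*1!*1!*1!*0!*0!) = -1/6
  k=4: +1/(4!*0!*0!*0!*1!*1!) = 1/24
Σ = -1/8  ⇒  CG² = 288/35*(-1/8)² = 9/70
CG = −√(9/70) = -0.358569

-0.358569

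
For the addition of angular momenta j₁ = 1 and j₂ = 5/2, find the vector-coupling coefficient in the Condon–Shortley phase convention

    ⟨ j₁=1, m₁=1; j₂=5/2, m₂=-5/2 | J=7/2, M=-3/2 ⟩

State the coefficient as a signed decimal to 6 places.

j₁+j₂−J=0  J+j₁−j₂=2  J−j₁+j₂=5  j₁+j₂+J+1=8
(j₁±m₁, j₂±m₂, J±M) = (2,0,0,5,2,5)
P² = 19200/7
sum k=0..0:
  [0] +1/240 = 1/240
S = 1/240
C² = P²·S² = 1/21 ; C = +0.218218

+0.218218  (= +√(1/21))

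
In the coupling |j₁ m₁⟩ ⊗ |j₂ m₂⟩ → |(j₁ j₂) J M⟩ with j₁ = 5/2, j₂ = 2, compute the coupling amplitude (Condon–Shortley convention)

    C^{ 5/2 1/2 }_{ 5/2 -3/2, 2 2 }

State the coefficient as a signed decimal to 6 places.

+0.621059  (= +√(27/70))

j₁+j₂−J=2  J+j₁−j₂=3  J−j₁+j₂=2  j₁+j₂+J+1=8
(j₁±m₁, j₂±m₂, J±M) = (1,4,4,0,3,2)
P² = 864/35
sum k=2..2:
  [2] +1/8 = 1/8
S = 1/8
C² = P²·S² = 27/70 ; C = +0.621059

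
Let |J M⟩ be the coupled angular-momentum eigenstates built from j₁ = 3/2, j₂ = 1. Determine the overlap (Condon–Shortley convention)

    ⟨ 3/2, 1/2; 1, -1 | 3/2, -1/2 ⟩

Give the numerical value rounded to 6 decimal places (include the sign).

+0.730297  (= +√(8/15))

j₁+j₂−J=1  J+j₁−j₂=2  J−j₁+j₂=1  j₁+j₂+J+1=5
(j₁±m₁, j₂±m₂, J±M) = (2,1,0,2,1,2)
P² = 8/15
sum k=0..0:
  [0] +1/1 = 1
S = 1
C² = P²·S² = 8/15 ; C = +0.730297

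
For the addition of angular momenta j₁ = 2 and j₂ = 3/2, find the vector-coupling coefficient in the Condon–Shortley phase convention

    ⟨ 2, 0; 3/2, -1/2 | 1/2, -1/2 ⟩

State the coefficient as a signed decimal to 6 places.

√[2·3!1!0!/5! · 2!2!1!2!0!1!] = √(4/5)
  +(−1)^1/∏(1,2,1,0,0,0)! = -1/2  (running -1/2)
⟨..|..⟩ = √(4/5)·(-1/2) = -0.447214

-0.447214  (= −√(1/5))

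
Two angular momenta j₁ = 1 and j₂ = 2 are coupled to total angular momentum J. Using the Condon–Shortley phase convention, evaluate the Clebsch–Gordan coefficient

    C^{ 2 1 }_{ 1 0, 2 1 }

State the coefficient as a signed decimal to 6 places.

triangle: 1!×1!×3!/6! = 6/720
(j±m)!: 1!×1!×3!×1!×3!×1! = 36
prefactor² = (2J+1)×Δ×N² = 3/2
  k=0: +1/(0!×1!×1!×3!×0!×0!) = 1/6
  k=1: −1/(1!×0!×0!×2!×1!×1!) = -1/2
Σ = -1/3  ⇒  CG² = 3/2×(-1/3)² = 1/6
CG = −√(1/6) = -0.408248

−√(1/6) ≈ -0.408248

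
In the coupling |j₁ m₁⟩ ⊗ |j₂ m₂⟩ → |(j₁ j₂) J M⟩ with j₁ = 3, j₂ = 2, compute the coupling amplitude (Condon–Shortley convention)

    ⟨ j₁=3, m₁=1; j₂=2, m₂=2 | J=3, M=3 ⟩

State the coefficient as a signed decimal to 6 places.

j₁+j₂−J=2  J+j₁−j₂=4  J−j₁+j₂=2  j₁+j₂+J+1=9
(j₁±m₁, j₂±m₂, J±M) = (4,2,4,0,6,0)
P² = 1536
sum k=2..2:
  [2] +1/96 = 1/96
S = 1/96
C² = P²·S² = 1/6 ; C = +0.408248

+0.408248  (= +√(1/6))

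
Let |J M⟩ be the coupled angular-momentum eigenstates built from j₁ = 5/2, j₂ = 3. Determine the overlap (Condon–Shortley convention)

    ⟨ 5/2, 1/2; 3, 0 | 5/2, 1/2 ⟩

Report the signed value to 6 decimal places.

−√(8/105) = -0.276026

triangle: 3!×2!×3!/9! = 72/362880
(j±m)!: 3!×2!×3!×3!×3!×2! = 5184
prefactor² = (2J+1)×Δ×N² = 216/35
  k=0: +1/(0!×3!×2!×3!×0!×0!) = 1/72
  k=1: −1/(1!×2!×1!×2!×1!×1!) = -1/4
  k=2: +1/(2!×1!×0!×1!×2!×2!) = 1/8
Σ = -1/9  ⇒  CG² = 216/35×(-1/9)² = 8/105
CG = −√(8/105) = -0.276026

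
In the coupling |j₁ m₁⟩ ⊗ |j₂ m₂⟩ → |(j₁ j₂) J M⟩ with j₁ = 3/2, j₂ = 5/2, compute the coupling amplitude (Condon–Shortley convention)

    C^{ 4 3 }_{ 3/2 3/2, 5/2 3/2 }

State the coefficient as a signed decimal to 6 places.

j₁+j₂−J=0  J+j₁−j₂=3  J−j₁+j₂=5  j₁+j₂+J+1=9
(j₁±m₁, j₂±m₂, J±M) = (3,0,4,1,7,1)
P² = 12960
sum k=0..0:
  [0] +1/144 = 1/144
S = 1/144
C² = P²·S² = 5/8 ; C = +0.790569

+0.790569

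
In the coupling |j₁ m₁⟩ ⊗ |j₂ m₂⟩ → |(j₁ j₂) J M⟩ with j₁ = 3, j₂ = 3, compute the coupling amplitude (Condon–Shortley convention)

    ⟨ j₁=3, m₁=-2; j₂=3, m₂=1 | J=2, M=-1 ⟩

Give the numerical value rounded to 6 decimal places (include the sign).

√[5·4!2!2!/9! · 1!5!4!2!1!3!] = √(320/7)
  +(−1)^3/∏(3,1,2,1,0,1)! = -1/12  (running -1/12)
  +(−1)^4/∏(4,0,1,0,1,2)! = 1/48  (running -1/16)
⟨..|..⟩ = √(320/7)·(-1/16) = -0.422577

-0.422577  (= −√(5/28))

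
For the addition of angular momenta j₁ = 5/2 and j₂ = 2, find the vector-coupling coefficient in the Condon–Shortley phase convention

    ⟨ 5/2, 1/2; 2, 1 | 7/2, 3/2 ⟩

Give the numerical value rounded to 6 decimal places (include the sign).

−√(2/21) = -0.308607

triangle: 1!·4!·3!/9! = 144/362880
(j±m)!: 3!·2!·3!·1!·5!·2! = 17280
prefactor² = (2J+1)·Δ·N² = 384/7
  k=0: +1/(0!·1!·2!·3!·2!·0!) = 1/24
  k=1: −1/(1!·0!·1!·2!·3!·1!) = -1/12
Σ = -1/24  ⇒  CG² = 384/7·(-1/24)² = 2/21
CG = −√(2/21) = -0.308607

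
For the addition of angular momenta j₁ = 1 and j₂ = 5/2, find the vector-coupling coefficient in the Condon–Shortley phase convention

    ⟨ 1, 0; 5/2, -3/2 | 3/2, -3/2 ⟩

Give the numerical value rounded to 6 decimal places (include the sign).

−√(4/15) ≈ -0.516398

triangle: 2!·0!·3!/6! = 12/720
(j±m)!: 1!·1!·1!·4!·0!·3! = 144
prefactor² = (2J+1)·Δ·N² = 48/5
  k=1: −1/(1!·1!·0!·0!·0!·3!) = -1/6
Σ = -1/6  ⇒  CG² = 48/5·(-1/6)² = 4/15
CG = −√(4/15) = -0.516398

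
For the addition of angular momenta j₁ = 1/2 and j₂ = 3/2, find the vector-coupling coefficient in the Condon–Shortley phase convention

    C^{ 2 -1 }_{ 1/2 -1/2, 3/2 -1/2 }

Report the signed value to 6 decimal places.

+0.866025

√[5·0!1!3!/5! · 0!1!1!2!1!3!] = √(3)
  +(−1)^0/∏(0,0,1,1,0,2)! = 1/2  (running 1/2)
⟨..|..⟩ = √(3)·(1/2) = +0.866025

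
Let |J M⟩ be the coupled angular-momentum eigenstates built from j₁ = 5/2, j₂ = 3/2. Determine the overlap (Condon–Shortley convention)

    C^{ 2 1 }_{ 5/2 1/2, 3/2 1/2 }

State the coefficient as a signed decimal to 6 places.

−√(25/84) ≈ -0.545545

√[5·2!3!1!/7! · 3!2!2!1!3!1!] = √(12/7)
  +(−1)^1/∏(1,1,1,1,2,0)! = -1/2  (running -1/2)
  +(−1)^2/∏(2,0,0,0,3,1)! = 1/12  (running -5/12)
⟨..|..⟩ = √(12/7)·(-5/12) = -0.545545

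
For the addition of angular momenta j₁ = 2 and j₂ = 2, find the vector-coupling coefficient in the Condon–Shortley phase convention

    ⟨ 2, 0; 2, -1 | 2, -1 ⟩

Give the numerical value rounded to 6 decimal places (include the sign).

j₁+j₂−J=2  J+j₁−j₂=2  J−j₁+j₂=2  j₁+j₂+J+1=7
(j₁±m₁, j₂±m₂, J±M) = (2,2,1,3,1,3)
P² = 8/7
sum k=0..1:
  [0] +1/4 = 1/4
  [1] −1/2 = -1/2
S = -1/4
C² = P²·S² = 1/14 ; C = -0.267261

-0.267261  (= −√(1/14))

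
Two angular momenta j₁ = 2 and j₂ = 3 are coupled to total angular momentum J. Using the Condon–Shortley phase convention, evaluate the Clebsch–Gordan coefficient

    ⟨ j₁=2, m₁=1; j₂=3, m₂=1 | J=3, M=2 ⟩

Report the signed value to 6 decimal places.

√[7·2!2!4!/9! · 3!1!4!2!5!1!] = √(64)
  +(−1)^0/∏(0,2,1,4,1,0)! = 1/48  (running 1/48)
  +(−1)^1/∏(1,1,0,3,2,1)! = -1/12  (running -1/16)
⟨..|..⟩ = √(64)·(-1/16) = -0.500000

−√(1/4) = -0.500000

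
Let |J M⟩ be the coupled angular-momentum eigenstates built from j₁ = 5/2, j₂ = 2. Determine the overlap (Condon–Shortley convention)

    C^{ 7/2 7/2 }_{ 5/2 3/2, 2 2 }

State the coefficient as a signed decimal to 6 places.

j₁+j₂−J=1  J+j₁−j₂=4  J−j₁+j₂=3  j₁+j₂+J+1=9
(j₁±m₁, j₂±m₂, J±M) = (4,1,4,0,7,0)
P² = 9216
sum k=1..1:
  [1] −1/144 = -1/144
S = -1/144
C² = P²·S² = 4/9 ; C = -0.666667

-0.666667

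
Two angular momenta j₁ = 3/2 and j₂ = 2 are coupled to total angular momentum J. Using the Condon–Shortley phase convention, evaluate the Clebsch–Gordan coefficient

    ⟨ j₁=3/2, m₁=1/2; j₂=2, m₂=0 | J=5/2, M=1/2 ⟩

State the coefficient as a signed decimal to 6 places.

+√(3/35) ≈ +0.292770

j₁+j₂−J=1  J+j₁−j₂=2  J−j₁+j₂=3  j₁+j₂+J+1=7
(j₁±m₁, j₂±m₂, J±M) = (2,1,2,2,3,2)
P² = 48/35
sum k=0..1:
  [0] +1/2 = 1/2
  [1] −1/4 = -1/4
S = 1/4
C² = P²·S² = 3/35 ; C = +0.292770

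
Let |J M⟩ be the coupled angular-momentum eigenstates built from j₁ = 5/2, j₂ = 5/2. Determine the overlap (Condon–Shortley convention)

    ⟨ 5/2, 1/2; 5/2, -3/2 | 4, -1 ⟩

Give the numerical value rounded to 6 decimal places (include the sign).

triangle: 1!·4!·4!/10! = 576/3628800
(j±m)!: 3!·2!·1!·4!·3!·5! = 207360
prefactor² = (2J+1)·Δ·N² = 10368/35
  k=0: +1/(0!·1!·2!·1!·2!·3!) = 1/24
  k=1: −1/(1!·0!·1!·0!·3!·4!) = -1/144
Σ = 5/144  ⇒  CG² = 10368/35·5/144² = 5/14
CG = +√(5/14) = +0.597614

+0.597614  (= +√(5/14))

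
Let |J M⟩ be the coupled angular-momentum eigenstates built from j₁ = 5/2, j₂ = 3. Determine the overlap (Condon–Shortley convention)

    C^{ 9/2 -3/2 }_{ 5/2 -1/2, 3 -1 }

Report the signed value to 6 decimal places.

+0.147122

triangle: 1!×4!×5!/11! = 2880/39916800
(j±m)!: 2!×3!×2!×4!×3!×6! = 2488320
prefactor² = (2J+1)×Δ×N² = 138240/77
  k=0: +1/(0!×1!×3!×2!×1!×3!) = 1/72
  k=1: −1/(1!×0!×2!×1!×2!×4!) = -1/96
Σ = 1/288  ⇒  CG² = 138240/77×1/288² = 5/231
CG = +√(5/231) = +0.147122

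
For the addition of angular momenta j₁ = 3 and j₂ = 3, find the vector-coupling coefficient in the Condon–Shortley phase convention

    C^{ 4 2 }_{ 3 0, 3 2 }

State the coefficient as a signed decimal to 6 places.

+0.139573  (= +√(3/154))

j₁+j₂−J=2  J+j₁−j₂=4  J−j₁+j₂=4  j₁+j₂+J+1=11
(j₁±m₁, j₂±m₂, J±M) = (3,3,5,1,6,2)
P² = 124416/77
sum k=1..2:
  [1] −1/96 = -1/96
  [2] +1/72 = 1/72
S = 1/288
C² = P²·S² = 3/154 ; C = +0.139573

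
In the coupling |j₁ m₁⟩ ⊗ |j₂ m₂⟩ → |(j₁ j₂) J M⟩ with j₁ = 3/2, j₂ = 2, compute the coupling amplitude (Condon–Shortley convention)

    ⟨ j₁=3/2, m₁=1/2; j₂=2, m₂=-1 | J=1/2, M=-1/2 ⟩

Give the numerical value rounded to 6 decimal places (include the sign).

j₁+j₂−J=3  J+j₁−j₂=0  J−j₁+j₂=1  j₁+j₂+J+1=5
(j₁±m₁, j₂±m₂, J±M) = (2,1,1,3,0,1)
P² = 6/5
sum k=1..1:
  [1] −1/2 = -1/2
S = -1/2
C² = P²·S² = 3/10 ; C = -0.547723

−√(3/10) = -0.547723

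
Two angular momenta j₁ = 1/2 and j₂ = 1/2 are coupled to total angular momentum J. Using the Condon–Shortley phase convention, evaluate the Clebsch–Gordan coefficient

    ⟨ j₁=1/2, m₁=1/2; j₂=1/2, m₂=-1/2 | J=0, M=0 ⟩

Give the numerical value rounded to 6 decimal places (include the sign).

+√(1/2) ≈ +0.707107

j₁+j₂−J=1  J+j₁−j₂=0  J−j₁+j₂=0  j₁+j₂+J+1=2
(j₁±m₁, j₂±m₂, J±M) = (1,0,0,1,0,0)
P² = 1/2
sum k=0..0:
  [0] +1/1 = 1
S = 1
C² = P²·S² = 1/2 ; C = +0.707107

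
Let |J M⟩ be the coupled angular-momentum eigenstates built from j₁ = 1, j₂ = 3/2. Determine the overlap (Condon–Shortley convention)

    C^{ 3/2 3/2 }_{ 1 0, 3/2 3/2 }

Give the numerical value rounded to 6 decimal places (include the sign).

−√(3/5) = -0.774597

j₁+j₂−J=1  J+j₁−j₂=1  J−j₁+j₂=2  j₁+j₂+J+1=5
(j₁±m₁, j₂±m₂, J±M) = (1,1,3,0,3,0)
P² = 12/5
sum k=1..1:
  [1] −1/2 = -1/2
S = -1/2
C² = P²·S² = 3/5 ; C = -0.774597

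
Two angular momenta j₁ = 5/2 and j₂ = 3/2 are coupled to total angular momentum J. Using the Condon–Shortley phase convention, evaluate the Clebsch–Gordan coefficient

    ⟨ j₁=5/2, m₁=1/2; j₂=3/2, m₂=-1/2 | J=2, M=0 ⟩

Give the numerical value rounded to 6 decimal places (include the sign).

√[5·2!3!1!/7! · 3!2!1!2!2!2!] = √(8/7)
  +(−1)^0/∏(0,2,2,1,1,0)! = 1/4  (running 1/4)
  +(−1)^1/∏(1,1,1,0,2,1)! = -1/2  (running -1/4)
⟨..|..⟩ = √(8/7)·(-1/4) = -0.267261

−√(1/14) = -0.267261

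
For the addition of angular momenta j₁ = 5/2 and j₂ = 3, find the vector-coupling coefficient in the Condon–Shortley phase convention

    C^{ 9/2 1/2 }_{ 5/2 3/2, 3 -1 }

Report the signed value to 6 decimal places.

j₁+j₂−J=1  J+j₁−j₂=4  J−j₁+j₂=5  j₁+j₂+J+1=11
(j₁±m₁, j₂±m₂, J±M) = (4,1,2,4,5,4)
P² = 184320/77
sum k=0..1:
  [0] +1/72 = 1/72
  [1] −1/576 = -1/576
S = 7/576
C² = P²·S² = 35/99 ; C = +0.594588

+√(35/99) = +0.594588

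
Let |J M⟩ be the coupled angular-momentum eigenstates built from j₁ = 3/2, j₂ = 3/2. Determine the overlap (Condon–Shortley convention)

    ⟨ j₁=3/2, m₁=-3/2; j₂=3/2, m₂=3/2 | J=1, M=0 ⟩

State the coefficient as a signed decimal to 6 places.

√[3·2!1!1!/5! · 0!3!3!0!1!1!] = √(9/5)
  +(−1)^2/∏(2,0,1,1,0,0)! = 1/2  (running 1/2)
⟨..|..⟩ = √(9/5)·(1/2) = +0.670820

+0.670820  (= +√(9/20))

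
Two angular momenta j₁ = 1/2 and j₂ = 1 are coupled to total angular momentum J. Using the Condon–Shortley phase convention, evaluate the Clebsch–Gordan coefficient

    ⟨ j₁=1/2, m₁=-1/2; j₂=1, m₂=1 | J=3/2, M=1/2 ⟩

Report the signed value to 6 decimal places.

+√(1/3) ≈ +0.577350

triangle: 0!×1!×2!/4! = 2/24
(j±m)!: 0!×1!×2!×0!×2!×1! = 4
prefactor² = (2J+1)×Δ×N² = 4/3
  k=0: +1/(0!×0!×1!×2!×0!×0!) = 1/2
Σ = 1/2  ⇒  CG² = 4/3×1/2² = 1/3
CG = +√(1/3) = +0.577350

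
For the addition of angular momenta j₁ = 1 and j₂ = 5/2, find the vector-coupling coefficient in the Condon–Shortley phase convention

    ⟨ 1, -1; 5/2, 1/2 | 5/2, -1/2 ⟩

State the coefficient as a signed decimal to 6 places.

j₁+j₂−J=1  J+j₁−j₂=1  J−j₁+j₂=4  j₁+j₂+J+1=7
(j₁±m₁, j₂±m₂, J±M) = (0,2,3,2,2,3)
P² = 288/35
sum k=1..1:
  [1] −1/4 = -1/4
S = -1/4
C² = P²·S² = 18/35 ; C = -0.717137

−√(18/35) ≈ -0.717137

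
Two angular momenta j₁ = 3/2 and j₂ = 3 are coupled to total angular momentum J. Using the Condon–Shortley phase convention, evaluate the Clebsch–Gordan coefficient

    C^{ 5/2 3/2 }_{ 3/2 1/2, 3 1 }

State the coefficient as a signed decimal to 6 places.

√[6·2!1!4!/8! · 2!1!4!2!4!1!] = √(576/35)
  +(−1)^0/∏(0,2,1,4,0,0)! = 1/48  (running 1/48)
  +(−1)^1/∏(1,1,0,3,1,1)! = -1/6  (running -7/48)
⟨..|..⟩ = √(576/35)·(-7/48) = -0.591608

−√(7/20) ≈ -0.591608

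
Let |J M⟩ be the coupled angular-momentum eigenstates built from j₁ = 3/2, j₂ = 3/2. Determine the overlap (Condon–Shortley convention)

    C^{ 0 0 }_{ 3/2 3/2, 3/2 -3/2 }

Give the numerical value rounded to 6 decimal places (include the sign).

triangle: 3!×0!×0!/4! = 6/24
(j±m)!: 3!×0!×0!×3!×0!×0! = 36
prefactor² = (2J+1)×Δ×N² = 9
  k=0: +1/(0!×3!×0!×0!×0!×0!) = 1/6
Σ = 1/6  ⇒  CG² = 9×1/6² = 1/4
CG = +√(1/4) = +0.500000

+√(1/4) = +0.500000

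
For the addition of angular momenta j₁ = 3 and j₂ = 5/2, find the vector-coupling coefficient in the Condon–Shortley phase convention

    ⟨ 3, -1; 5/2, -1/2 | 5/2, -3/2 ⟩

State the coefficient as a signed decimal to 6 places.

+0.169031

√[6·3!3!2!/9! · 2!4!2!3!1!4!] = √(576/35)
  +(−1)^1/∏(1,2,3,1,0,1)! = -1/12  (running -1/12)
  +(−1)^2/∏(2,1,2,0,1,2)! = 1/8  (running 1/24)
⟨..|..⟩ = √(576/35)·(1/24) = +0.169031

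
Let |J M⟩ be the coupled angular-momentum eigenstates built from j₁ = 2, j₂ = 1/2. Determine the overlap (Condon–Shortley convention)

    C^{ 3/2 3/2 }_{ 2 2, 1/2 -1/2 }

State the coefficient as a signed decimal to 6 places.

+√(4/5) ≈ +0.894427

triangle: 1!*3!*0!/5! = 6/120
(j±m)!: 4!*0!*0!*1!*3!*0! = 144
prefactor² = (2J+1)*Δ*N² = 144/5
  k=0: +1/(0!*1!*0!*0!*3!*0!) = 1/6
Σ = 1/6  ⇒  CG² = 144/5*1/6² = 4/5
CG = +√(4/5) = +0.894427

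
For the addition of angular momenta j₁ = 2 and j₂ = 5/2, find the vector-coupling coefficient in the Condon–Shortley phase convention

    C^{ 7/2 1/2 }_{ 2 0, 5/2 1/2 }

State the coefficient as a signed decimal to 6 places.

-0.195180  (= −√(4/105))

j₁+j₂−J=1  J+j₁−j₂=3  J−j₁+j₂=4  j₁+j₂+J+1=9
(j₁±m₁, j₂±m₂, J±M) = (2,2,3,2,4,3)
P² = 768/35
sum k=0..1:
  [0] +1/12 = 1/12
  [1] −1/8 = -1/8
S = -1/24
C² = P²·S² = 4/105 ; C = -0.195180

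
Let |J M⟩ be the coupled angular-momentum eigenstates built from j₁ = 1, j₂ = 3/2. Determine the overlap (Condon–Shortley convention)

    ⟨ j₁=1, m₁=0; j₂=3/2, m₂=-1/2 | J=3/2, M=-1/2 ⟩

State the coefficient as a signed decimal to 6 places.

+0.258199

j₁+j₂−J=1  J+j₁−j₂=1  J−j₁+j₂=2  j₁+j₂+J+1=5
(j₁±m₁, j₂±m₂, J±M) = (1,1,1,2,1,2)
P² = 4/15
sum k=0..1:
  [0] +1/1 = 1
  [1] −1/2 = -1/2
S = 1/2
C² = P²·S² = 1/15 ; C = +0.258199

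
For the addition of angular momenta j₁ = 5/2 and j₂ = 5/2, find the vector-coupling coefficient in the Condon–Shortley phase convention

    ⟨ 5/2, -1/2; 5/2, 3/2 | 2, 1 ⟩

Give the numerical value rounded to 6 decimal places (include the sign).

+0.377964  (= +√(1/7))

√[5·3!2!2!/8! · 2!3!4!1!3!1!] = √(36/7)
  +(−1)^2/∏(2,1,1,2,1,0)! = 1/4  (running 1/4)
  +(−1)^3/∏(3,0,0,1,2,1)! = -1/12  (running 1/6)
⟨..|..⟩ = √(36/7)·(1/6) = +0.377964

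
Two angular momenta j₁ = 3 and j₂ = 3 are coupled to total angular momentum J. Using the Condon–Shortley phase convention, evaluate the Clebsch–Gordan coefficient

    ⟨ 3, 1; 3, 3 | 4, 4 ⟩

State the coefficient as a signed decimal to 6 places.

+√(3/11) ≈ +0.522233

√[9·2!4!4!/11! · 4!2!6!0!8!0!] = √(3981312/11)
  +(−1)^2/∏(2,0,0,4,4,0)! = 1/1152  (running 1/1152)
⟨..|..⟩ = √(3981312/11)·(1/1152) = +0.522233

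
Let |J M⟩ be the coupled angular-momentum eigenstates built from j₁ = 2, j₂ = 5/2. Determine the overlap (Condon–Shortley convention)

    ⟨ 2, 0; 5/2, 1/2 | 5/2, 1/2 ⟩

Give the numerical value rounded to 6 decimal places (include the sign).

−√(8/35) ≈ -0.478091

j₁+j₂−J=2  J+j₁−j₂=2  J−j₁+j₂=3  j₁+j₂+J+1=8
(j₁±m₁, j₂±m₂, J±M) = (2,2,3,2,3,2)
P² = 72/35
sum k=0..2:
  [0] +1/24 = 1/24
  [1] −1/2 = -1/2
  [2] +1/8 = 1/8
S = -1/3
C² = P²·S² = 8/35 ; C = -0.478091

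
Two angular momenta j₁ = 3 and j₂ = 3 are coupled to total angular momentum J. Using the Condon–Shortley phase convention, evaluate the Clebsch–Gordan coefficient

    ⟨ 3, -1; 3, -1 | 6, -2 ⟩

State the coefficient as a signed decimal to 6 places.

+0.674200  (= +√(5/11))

triangle: 0!·6!·6!/13! = 518400/6227020800
(j±m)!: 2!·4!·2!·4!·4!·8! = 2229534720
prefactor² = (2J+1)·Δ·N² = 26542080/11
  k=0: +1/(0!·0!·4!·2!·2!·4!) = 1/2304
Σ = 1/2304  ⇒  CG² = 26542080/11·1/2304² = 5/11
CG = +√(5/11) = +0.674200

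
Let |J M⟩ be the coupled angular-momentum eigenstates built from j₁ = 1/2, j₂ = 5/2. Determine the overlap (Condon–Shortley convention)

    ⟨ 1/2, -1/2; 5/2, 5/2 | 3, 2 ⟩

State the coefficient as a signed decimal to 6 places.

√[7·0!1!5!/7! · 0!1!5!0!5!1!] = √(2400)
  +(−1)^0/∏(0,0,1,5,0,0)! = 1/120  (running 1/120)
⟨..|..⟩ = √(2400)·(1/120) = +0.408248

+√(1/6) ≈ +0.408248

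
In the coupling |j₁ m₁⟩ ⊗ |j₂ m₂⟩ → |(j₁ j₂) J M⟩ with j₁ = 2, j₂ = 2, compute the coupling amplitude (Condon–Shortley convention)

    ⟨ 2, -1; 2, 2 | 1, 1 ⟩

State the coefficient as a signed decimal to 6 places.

triangle: 3!×1!×1!/6! = 6/720
(j±m)!: 1!×3!×4!×0!×2!×0! = 288
prefactor² = (2J+1)×Δ×N² = 36/5
  k=3: −1/(3!×0!×0!×1!×1!×0!) = -1/6
Σ = -1/6  ⇒  CG² = 36/5×(-1/6)² = 1/5
CG = −√(1/5) = -0.447214

-0.447214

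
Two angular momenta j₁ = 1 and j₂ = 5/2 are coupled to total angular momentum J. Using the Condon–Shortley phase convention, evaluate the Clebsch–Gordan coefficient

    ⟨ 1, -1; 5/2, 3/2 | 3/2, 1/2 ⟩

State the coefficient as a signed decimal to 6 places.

j₁+j₂−J=2  J+j₁−j₂=0  J−j₁+j₂=3  j₁+j₂+J+1=6
(j₁±m₁, j₂±m₂, J±M) = (0,2,4,1,2,1)
P² = 32/5
sum k=2..2:
  [2] +1/4 = 1/4
S = 1/4
C² = P²·S² = 2/5 ; C = +0.632456

+0.632456  (= +√(2/5))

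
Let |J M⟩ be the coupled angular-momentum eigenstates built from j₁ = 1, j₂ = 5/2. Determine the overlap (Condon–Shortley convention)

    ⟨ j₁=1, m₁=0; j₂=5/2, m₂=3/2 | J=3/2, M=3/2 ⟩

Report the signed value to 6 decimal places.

j₁+j₂−J=2  J+j₁−j₂=0  J−j₁+j₂=3  j₁+j₂+J+1=6
(j₁±m₁, j₂±m₂, J±M) = (1,1,4,1,3,0)
P² = 48/5
sum k=1..1:
  [1] −1/6 = -1/6
S = -1/6
C² = P²·S² = 4/15 ; C = -0.516398

−√(4/15) = -0.516398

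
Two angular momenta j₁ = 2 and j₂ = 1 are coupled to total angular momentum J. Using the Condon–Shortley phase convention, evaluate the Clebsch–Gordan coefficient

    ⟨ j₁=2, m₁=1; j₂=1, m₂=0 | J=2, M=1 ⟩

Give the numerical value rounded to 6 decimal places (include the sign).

j₁+j₂−J=1  J+j₁−j₂=3  J−j₁+j₂=1  j₁+j₂+J+1=6
(j₁±m₁, j₂±m₂, J±M) = (3,1,1,1,3,1)
P² = 3/2
sum k=0..1:
  [0] +1/2 = 1/2
  [1] −1/6 = -1/6
S = 1/3
C² = P²·S² = 1/6 ; C = +0.408248

+0.408248  (= +√(1/6))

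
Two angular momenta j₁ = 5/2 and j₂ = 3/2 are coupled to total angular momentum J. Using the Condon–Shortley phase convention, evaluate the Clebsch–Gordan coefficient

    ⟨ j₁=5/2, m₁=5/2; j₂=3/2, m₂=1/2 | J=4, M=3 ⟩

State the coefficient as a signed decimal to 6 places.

+√(3/8) ≈ +0.612372

√[9·0!5!3!/9! · 5!0!2!1!7!1!] = √(21600)
  +(−1)^0/∏(0,0,0,2,5,1)! = 1/240  (running 1/240)
⟨..|..⟩ = √(21600)·(1/240) = +0.612372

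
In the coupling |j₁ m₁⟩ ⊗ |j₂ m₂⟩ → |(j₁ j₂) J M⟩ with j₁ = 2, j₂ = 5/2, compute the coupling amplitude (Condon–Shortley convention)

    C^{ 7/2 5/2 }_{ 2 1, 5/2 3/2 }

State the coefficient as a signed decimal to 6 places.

-0.125988  (= −√(1/63))

j₁+j₂−J=1  J+j₁−j₂=3  J−j₁+j₂=4  j₁+j₂+J+1=9
(j₁±m₁, j₂±m₂, J±M) = (3,1,4,1,6,1)
P² = 2304/7
sum k=0..1:
  [0] +1/48 = 1/48
  [1] −1/36 = -1/36
S = -1/144
C² = P²·S² = 1/63 ; C = -0.125988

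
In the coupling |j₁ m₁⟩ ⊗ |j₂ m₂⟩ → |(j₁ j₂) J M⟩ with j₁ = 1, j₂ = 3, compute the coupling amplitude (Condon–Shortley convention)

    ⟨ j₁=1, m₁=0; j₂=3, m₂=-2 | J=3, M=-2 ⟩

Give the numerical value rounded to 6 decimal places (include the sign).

triangle: 1!·1!·5!/8! = 120/40320
(j±m)!: 1!·1!·1!·5!·1!·5! = 14400
prefactor² = (2J+1)·Δ·N² = 300
  k=0: +1/(0!·1!·1!·1!·0!·4!) = 1/24
  k=1: −1/(1!·0!·0!·0!·1!·5!) = -1/120
Σ = 1/30  ⇒  CG² = 300·1/30² = 1/3
CG = +√(1/3) = +0.577350

+0.577350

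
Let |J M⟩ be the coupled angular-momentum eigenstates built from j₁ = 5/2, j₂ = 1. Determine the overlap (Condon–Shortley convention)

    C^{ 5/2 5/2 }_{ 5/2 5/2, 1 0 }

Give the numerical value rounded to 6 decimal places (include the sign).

triangle: 1!·4!·1!/7! = 24/5040
(j±m)!: 5!·0!·1!·1!·5!·0! = 14400
prefactor² = (2J+1)·Δ·N² = 2880/7
  k=0: +1/(0!·1!·0!·1!·4!·0!) = 1/24
Σ = 1/24  ⇒  CG² = 2880/7·1/24² = 5/7
CG = +√(5/7) = +0.845154

+√(5/7) = +0.845154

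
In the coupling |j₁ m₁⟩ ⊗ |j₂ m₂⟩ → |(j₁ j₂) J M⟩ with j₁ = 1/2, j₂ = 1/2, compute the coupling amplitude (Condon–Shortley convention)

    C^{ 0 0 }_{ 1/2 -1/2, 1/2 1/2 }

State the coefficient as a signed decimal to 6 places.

-0.707107

j₁+j₂−J=1  J+j₁−j₂=0  J−j₁+j₂=0  j₁+j₂+J+1=2
(j₁±m₁, j₂±m₂, J±M) = (0,1,1,0,0,0)
P² = 1/2
sum k=1..1:
  [1] −1/1 = -1
S = -1
C² = P²·S² = 1/2 ; C = -0.707107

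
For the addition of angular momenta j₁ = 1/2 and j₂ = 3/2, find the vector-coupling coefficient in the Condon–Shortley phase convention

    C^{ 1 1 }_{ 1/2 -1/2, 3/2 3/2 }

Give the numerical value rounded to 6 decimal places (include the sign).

√[3·1!0!2!/4! · 0!1!3!0!2!0!] = √(3)
  +(−1)^1/∏(1,0,0,2,0,0)! = -1/2  (running -1/2)
⟨..|..⟩ = √(3)·(-1/2) = -0.866025

−√(3/4) ≈ -0.866025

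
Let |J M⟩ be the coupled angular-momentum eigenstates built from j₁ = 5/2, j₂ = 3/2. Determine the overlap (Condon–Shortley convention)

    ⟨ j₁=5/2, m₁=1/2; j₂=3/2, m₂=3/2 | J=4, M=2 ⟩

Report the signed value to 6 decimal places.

√[9·0!5!3!/9! · 3!2!3!0!6!2!] = √(12960/7)
  +(−1)^0/∏(0,0,2,3,3,0)! = 1/72  (running 1/72)
⟨..|..⟩ = √(12960/7)·(1/72) = +0.597614

+√(5/14) ≈ +0.597614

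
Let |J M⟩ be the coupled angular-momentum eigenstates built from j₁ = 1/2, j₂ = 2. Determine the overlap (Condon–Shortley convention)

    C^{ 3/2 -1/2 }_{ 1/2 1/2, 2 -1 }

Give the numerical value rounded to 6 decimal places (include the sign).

+√(3/5) = +0.774597

j₁+j₂−J=1  J+j₁−j₂=0  J−j₁+j₂=3  j₁+j₂+J+1=5
(j₁±m₁, j₂±m₂, J±M) = (1,0,1,3,1,2)
P² = 12/5
sum k=0..0:
  [0] +1/2 = 1/2
S = 1/2
C² = P²·S² = 3/5 ; C = +0.774597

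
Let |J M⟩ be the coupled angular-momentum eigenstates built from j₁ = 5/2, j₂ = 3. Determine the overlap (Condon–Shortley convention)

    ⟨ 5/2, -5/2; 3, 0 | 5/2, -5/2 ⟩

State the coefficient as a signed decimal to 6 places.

−√(5/42) = -0.345033

triangle: 3!·2!·3!/9! = 72/362880
(j±m)!: 0!·5!·3!·3!·0!·5! = 518400
prefactor² = (2J+1)·Δ·N² = 4320/7
  k=3: −1/(3!·0!·2!·0!·0!·3!) = -1/72
Σ = -1/72  ⇒  CG² = 4320/7·(-1/72)² = 5/42
CG = −√(5/42) = -0.345033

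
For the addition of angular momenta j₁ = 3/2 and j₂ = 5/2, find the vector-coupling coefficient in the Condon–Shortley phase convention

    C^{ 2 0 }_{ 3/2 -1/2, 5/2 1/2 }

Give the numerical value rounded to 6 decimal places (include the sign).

triangle: 2!·1!·3!/7! = 12/5040
(j±m)!: 1!·2!·3!·2!·2!·2! = 96
prefactor² = (2J+1)·Δ·N² = 8/7
  k=1: −1/(1!·1!·1!·2!·0!·1!) = -1/2
  k=2: +1/(2!·0!·0!·1!·1!·2!) = 1/4
Σ = -1/4  ⇒  CG² = 8/7·(-1/4)² = 1/14
CG = −√(1/14) = -0.267261

-0.267261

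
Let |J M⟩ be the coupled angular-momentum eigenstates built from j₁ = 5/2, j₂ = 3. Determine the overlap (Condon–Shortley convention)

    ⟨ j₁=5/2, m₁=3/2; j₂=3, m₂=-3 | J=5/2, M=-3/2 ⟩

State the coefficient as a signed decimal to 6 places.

√[6·3!2!3!/9! · 4!1!0!6!1!4!] = √(3456/7)
  +(−1)^0/∏(0,3,1,0,1,3)! = 1/36  (running 1/36)
⟨..|..⟩ = √(3456/7)·(1/36) = +0.617213

+√(8/21) = +0.617213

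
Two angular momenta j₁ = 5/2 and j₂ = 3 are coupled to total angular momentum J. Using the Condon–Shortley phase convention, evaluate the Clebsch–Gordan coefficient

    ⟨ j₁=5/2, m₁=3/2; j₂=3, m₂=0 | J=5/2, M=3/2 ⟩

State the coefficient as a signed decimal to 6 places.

j₁+j₂−J=3  J+j₁−j₂=2  J−j₁+j₂=3  j₁+j₂+J+1=9
(j₁±m₁, j₂±m₂, J±M) = (4,1,3,3,4,1)
P² = 864/35
sum k=0..1:
  [0] +1/36 = 1/36
  [1] −1/8 = -1/8
S = -7/72
C² = P²·S² = 7/30 ; C = -0.483046

−√(7/30) = -0.483046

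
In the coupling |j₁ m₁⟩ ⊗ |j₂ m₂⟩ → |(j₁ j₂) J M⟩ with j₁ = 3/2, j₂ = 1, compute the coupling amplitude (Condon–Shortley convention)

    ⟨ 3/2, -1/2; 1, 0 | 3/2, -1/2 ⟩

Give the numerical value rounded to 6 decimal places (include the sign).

j₁+j₂−J=1  J+j₁−j₂=2  J−j₁+j₂=1  j₁+j₂+J+1=5
(j₁±m₁, j₂±m₂, J±M) = (1,2,1,1,1,2)
P² = 4/15
sum k=0..1:
  [0] +1/2 = 1/2
  [1] −1/1 = -1
S = -1/2
C² = P²·S² = 1/15 ; C = -0.258199

-0.258199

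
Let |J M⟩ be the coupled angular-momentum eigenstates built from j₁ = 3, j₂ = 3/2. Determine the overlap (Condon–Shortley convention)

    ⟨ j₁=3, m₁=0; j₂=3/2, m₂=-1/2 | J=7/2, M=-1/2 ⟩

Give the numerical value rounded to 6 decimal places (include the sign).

+√(2/21) ≈ +0.308607

triangle: 1!×5!×2!/9! = 240/362880
(j±m)!: 3!×3!×1!×2!×3!×4! = 10368
prefactor² = (2J+1)×Δ×N² = 384/7
  k=0: +1/(0!×1!×3!×1!×2!×1!) = 1/12
  k=1: −1/(1!×0!×2!×0!×3!×2!) = -1/24
Σ = 1/24  ⇒  CG² = 384/7×1/24² = 2/21
CG = +√(2/21) = +0.308607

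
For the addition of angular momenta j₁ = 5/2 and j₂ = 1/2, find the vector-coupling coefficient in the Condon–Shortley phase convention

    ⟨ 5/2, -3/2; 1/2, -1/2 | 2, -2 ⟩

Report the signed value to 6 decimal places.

+√(1/6) = +0.408248

triangle: 1!·4!·0!/6! = 24/720
(j±m)!: 1!·4!·0!·1!·0!·4! = 576
prefactor² = (2J+1)·Δ·N² = 96
  k=0: +1/(0!·1!·4!·0!·0!·0!) = 1/24
Σ = 1/24  ⇒  CG² = 96·1/24² = 1/6
CG = +√(1/6) = +0.408248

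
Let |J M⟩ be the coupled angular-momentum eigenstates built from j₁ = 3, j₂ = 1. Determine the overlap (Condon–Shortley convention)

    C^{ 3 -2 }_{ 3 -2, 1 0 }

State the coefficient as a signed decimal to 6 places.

j₁+j₂−J=1  J+j₁−j₂=5  J−j₁+j₂=1  j₁+j₂+J+1=8
(j₁±m₁, j₂±m₂, J±M) = (1,5,1,1,1,5)
P² = 300
sum k=0..1:
  [0] +1/120 = 1/120
  [1] −1/24 = -1/24
S = -1/30
C² = P²·S² = 1/3 ; C = -0.577350

−√(1/3) = -0.577350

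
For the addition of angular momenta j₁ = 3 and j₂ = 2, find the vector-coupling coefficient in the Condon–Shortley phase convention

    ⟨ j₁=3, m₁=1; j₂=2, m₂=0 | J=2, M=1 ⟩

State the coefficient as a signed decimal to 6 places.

-0.377964  (= −√(1/7))

√[5·3!3!1!/8! · 4!2!2!2!3!1!] = √(36/7)
  +(−1)^1/∏(1,2,1,1,2,0)! = -1/4  (running -1/4)
  +(−1)^2/∏(2,1,0,0,3,1)! = 1/12  (running -1/6)
⟨..|..⟩ = √(36/7)·(-1/6) = -0.377964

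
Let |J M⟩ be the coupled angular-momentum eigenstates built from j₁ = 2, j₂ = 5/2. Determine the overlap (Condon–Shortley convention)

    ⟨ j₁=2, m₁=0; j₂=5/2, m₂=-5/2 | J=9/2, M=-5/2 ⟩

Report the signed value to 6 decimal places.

+0.408248  (= +√(1/6))

j₁+j₂−J=0  J+j₁−j₂=4  J−j₁+j₂=5  j₁+j₂+J+1=10
(j₁±m₁, j₂±m₂, J±M) = (2,2,0,5,2,7)
P² = 38400
sum k=0..0:
  [0] +1/480 = 1/480
S = 1/480
C² = P²·S² = 1/6 ; C = +0.408248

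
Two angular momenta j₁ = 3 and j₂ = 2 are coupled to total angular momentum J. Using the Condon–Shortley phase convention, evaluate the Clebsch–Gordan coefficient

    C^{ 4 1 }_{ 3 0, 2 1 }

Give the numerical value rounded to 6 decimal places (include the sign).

−√(3/14) ≈ -0.462910

triangle: 1!*5!*3!/10! = 720/3628800
(j±m)!: 3!*3!*3!*1!*5!*3! = 155520
prefactor² = (2J+1)*Δ*N² = 1944/7
  k=0: +1/(0!*1!*3!*3!*2!*0!) = 1/72
  k=1: −1/(1!*0!*2!*2!*3!*1!) = -1/24
Σ = -1/36  ⇒  CG² = 1944/7*(-1/36)² = 3/14
CG = −√(3/14) = -0.462910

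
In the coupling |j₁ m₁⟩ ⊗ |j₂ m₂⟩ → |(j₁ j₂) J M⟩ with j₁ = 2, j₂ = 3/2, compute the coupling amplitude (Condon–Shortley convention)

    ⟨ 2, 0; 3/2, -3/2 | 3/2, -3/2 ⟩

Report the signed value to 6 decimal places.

+0.447214  (= +√(1/5))

triangle: 2!×2!×1!/6! = 4/720
(j±m)!: 2!×2!×0!×3!×0!×3! = 144
prefactor² = (2J+1)×Δ×N² = 16/5
  k=0: +1/(0!×2!×2!×0!×0!×1!) = 1/4
Σ = 1/4  ⇒  CG² = 16/5×1/4² = 1/5
CG = +√(1/5) = +0.447214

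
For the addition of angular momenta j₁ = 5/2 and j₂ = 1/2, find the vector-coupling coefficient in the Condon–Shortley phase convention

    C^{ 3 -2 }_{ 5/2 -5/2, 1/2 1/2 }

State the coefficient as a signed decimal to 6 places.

+√(1/6) = +0.408248

triangle: 0!·5!·1!/7! = 120/5040
(j±m)!: 0!·5!·1!·0!·1!·5! = 14400
prefactor² = (2J+1)·Δ·N² = 2400
  k=0: +1/(0!·0!·5!·1!·0!·0!) = 1/120
Σ = 1/120  ⇒  CG² = 2400·1/120² = 1/6
CG = +√(1/6) = +0.408248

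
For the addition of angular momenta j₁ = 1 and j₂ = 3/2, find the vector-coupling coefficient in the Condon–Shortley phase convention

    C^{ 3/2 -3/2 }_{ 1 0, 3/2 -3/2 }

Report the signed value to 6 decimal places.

+0.774597  (= +√(3/5))

triangle: 1!×1!×2!/5! = 2/120
(j±m)!: 1!×1!×0!×3!×0!×3! = 36
prefactor² = (2J+1)×Δ×N² = 12/5
  k=0: +1/(0!×1!×1!×0!×0!×2!) = 1/2
Σ = 1/2  ⇒  CG² = 12/5×1/2² = 3/5
CG = +√(3/5) = +0.774597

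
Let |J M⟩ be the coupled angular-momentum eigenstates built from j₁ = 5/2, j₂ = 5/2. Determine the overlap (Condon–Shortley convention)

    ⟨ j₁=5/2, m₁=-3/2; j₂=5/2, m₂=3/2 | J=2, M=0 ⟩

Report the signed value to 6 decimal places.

-0.109109  (= −√(1/84))

triangle: 3!·2!·2!/8! = 24/40320
(j±m)!: 1!·4!·4!·1!·2!·2! = 2304
prefactor² = (2J+1)·Δ·N² = 48/7
  k=2: +1/(2!·1!·2!·2!·0!·0!) = 1/8
  k=3: −1/(3!·0!·1!·1!·1!·1!) = -1/6
Σ = -1/24  ⇒  CG² = 48/7·(-1/24)² = 1/84
CG = −√(1/84) = -0.109109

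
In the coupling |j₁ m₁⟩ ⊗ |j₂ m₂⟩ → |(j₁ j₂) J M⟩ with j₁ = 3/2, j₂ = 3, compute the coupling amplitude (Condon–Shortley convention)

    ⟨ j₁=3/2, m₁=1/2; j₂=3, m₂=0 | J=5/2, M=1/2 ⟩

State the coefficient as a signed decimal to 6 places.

j₁+j₂−J=2  J+j₁−j₂=1  J−j₁+j₂=4  j₁+j₂+J+1=8
(j₁±m₁, j₂±m₂, J±M) = (2,1,3,3,3,2)
P² = 216/35
sum k=0..1:
  [0] +1/12 = 1/12
  [1] −1/4 = -1/4
S = -1/6
C² = P²·S² = 6/35 ; C = -0.414039

−√(6/35) = -0.414039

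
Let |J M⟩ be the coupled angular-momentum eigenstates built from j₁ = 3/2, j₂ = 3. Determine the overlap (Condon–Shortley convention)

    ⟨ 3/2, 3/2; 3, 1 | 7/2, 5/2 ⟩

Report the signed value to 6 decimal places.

j₁+j₂−J=1  J+j₁−j₂=2  J−j₁+j₂=5  j₁+j₂+J+1=9
(j₁±m₁, j₂±m₂, J±M) = (3,0,4,2,6,1)
P² = 7680/7
sum k=0..0:
  [0] +1/48 = 1/48
S = 1/48
C² = P²·S² = 10/21 ; C = +0.690066

+0.690066  (= +√(10/21))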